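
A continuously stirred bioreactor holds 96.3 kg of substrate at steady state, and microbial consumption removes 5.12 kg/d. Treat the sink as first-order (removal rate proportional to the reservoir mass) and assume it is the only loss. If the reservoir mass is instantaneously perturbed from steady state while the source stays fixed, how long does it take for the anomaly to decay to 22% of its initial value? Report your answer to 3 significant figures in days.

For a linear reservoir the anomaly decays as exp(−t/τ) with τ = M/F = 96.3/5.12 = 18.81 d.
exp(−t/τ) = 0.22 ⇒ t = −τ ln(0.22) = 18.81 × 1.514 = 28.48 d.

28.5 d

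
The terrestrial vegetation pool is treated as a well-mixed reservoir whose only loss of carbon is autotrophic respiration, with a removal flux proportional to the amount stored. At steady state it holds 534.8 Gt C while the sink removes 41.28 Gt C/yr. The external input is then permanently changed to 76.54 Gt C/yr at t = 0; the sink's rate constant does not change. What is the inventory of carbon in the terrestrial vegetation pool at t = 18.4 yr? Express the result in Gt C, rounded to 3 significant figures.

881 Gt C

Residence time τ = M₀/F₀ = 12.96 yr. The eventual steady state is M_∞ = M₀·(F₁/F₀) = 534.8 × 76.54/41.28 = 991.61 Gt C.
The anomaly ΔM(t) = M(t) − M_∞ decays as ΔM₀·e^(−t/τ) with ΔM₀ = 534.8 − 991.61 = −456.8 Gt C.
At t = 18.4 yr, e^(−t/τ) = e^(−1.420) = 0.2417, so ΔM = −110.4 Gt C and M = 991.61 − 110.4 = 881.22 Gt C.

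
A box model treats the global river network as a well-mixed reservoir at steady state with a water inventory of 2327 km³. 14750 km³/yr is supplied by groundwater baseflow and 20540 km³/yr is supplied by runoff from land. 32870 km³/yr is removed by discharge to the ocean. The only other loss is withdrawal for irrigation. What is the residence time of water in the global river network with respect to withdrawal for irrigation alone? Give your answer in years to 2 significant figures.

At steady state ΣF_in = ΣF_out.
ΣF_in = 14750 + 20540 = 35290 km³/yr.
Withdrawal for irrigation flux = ΣF_in − (32870) = 35290 − 32870 = 2420 km³/yr.
τ = M / F = 2327 / 2420 = 0.9616 yr.

0.96 yr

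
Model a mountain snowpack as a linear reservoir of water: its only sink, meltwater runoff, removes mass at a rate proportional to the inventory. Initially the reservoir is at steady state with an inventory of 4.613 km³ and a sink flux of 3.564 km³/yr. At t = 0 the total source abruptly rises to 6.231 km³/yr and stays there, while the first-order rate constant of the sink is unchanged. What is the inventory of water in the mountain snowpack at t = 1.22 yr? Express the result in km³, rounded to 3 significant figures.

The sink rate constant is k = F₀/M₀ = 3.564/4.613 = 0.7726 yr⁻¹.
Solving dM/dt = F₁ − kM with M(0) = M₀ gives M(t) = F₁/k + (M₀ − F₁/k)·e^(−kt).
F₁/k = 6.231/0.7726 = 8.0650 km³; kt = 0.7726 × 1.22 = 0.9426, e^(−kt) = 0.3896.
M(1.22) = 8.0650 + (4.613 − 8.0650) × 0.3896 = 8.0650 − 1.345 = 6.7200 km³.

6.72 km³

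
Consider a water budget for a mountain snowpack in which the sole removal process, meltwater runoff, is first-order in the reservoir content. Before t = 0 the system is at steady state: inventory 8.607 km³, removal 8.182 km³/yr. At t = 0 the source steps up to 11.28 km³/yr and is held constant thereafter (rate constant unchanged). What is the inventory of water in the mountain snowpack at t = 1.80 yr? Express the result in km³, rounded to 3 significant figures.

Residence time τ = M₀/F₀ = 1.052 yr. The eventual steady state is M_∞ = M₀·(F₁/F₀) = 8.607 × 11.28/8.182 = 11.866 km³.
The anomaly ΔM(t) = M(t) − M_∞ decays as ΔM₀·e^(−t/τ) with ΔM₀ = 8.607 − 11.866 = −3.259 km³.
At t = 1.80 yr, e^(−t/τ) = e^(−1.711) = 0.1807, so ΔM = −0.5888 km³ and M = 11.866 − 0.5888 = 11.277 km³.

11.3 km³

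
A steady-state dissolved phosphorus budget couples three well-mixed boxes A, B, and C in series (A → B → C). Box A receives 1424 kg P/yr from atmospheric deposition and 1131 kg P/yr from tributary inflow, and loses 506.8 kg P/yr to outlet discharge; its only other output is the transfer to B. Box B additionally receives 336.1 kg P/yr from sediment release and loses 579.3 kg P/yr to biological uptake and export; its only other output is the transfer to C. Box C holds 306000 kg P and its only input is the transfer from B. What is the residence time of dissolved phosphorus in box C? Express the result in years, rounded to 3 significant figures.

170 yr

Box A: F(A→B) = (1424 + 1131) − 506.8 = 2048.2 kg P/yr.
Box B: F(B→C) = (2048.2 + 336.1) − 579.3 = 1805.0 kg P/yr.
Box C throughput = its input = 1805.0 kg P/yr; τ = 306000 / 1805.0 = 169.5 yr.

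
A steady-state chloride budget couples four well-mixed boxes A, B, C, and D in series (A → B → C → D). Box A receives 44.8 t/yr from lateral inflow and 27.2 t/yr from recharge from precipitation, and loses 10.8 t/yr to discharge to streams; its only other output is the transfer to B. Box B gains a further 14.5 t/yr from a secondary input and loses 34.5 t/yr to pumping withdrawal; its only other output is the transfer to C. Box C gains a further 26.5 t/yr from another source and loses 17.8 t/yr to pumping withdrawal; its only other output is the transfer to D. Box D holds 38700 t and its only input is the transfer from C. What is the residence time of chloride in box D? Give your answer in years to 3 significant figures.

Box A: F(A→B) = (44.8 + 27.2) − 10.8 = 61.200 t/yr.
Box B: F(B→C) = (61.200 + 14.5) − 34.5 = 41.200 t/yr.
Box C: F(C→D) = (41.200 + 26.5) − 17.8 = 49.900 t/yr.
Box D throughput = its input = 49.900 t/yr; τ = 38700 / 49.900 = 775.6 yr.

776 yr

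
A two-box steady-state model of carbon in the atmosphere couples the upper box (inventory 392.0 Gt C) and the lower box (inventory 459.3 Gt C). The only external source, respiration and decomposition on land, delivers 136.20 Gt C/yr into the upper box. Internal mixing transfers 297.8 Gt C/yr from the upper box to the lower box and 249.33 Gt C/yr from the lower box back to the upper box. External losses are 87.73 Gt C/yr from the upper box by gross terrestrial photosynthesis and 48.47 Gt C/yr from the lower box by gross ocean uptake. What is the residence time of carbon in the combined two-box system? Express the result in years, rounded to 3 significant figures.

6.25 yr

Treat the two boxes together as one reservoir: the mixing fluxes between them are internal recycling, so τ = ΣM / Σ(external losses).
M_total = 392.0 + 459.3 = 851.30 Gt C.
ΣF_external_out = 87.73 + 48.47 = 136.20 Gt C/yr.
τ = M_total / ΣF_ext = 851.30 / 136.20 = 6.250 yr.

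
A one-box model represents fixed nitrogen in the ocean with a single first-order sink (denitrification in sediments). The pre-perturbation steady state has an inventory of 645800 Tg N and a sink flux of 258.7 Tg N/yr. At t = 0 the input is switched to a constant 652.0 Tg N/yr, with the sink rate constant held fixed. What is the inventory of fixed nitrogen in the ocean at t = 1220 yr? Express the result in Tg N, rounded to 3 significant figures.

1.03×10^6 Tg N

Residence time τ = M₀/F₀ = 2496 yr. The eventual steady state is M_∞ = M₀·(F₁/F₀) = 645800 × 652.0/258.7 = 1.6276×10^6 Tg N.
The anomaly ΔM(t) = M(t) − M_∞ decays as ΔM₀·e^(−t/τ) with ΔM₀ = 645800 − 1.6276×10^6 = −981800 Tg N.
At t = 1220 yr, e^(−t/τ) = e^(−0.4887) = 0.6134, so ΔM = −602300 Tg N and M = 1.6276×10^6 − 602300 = 1.0254×10^6 Tg N.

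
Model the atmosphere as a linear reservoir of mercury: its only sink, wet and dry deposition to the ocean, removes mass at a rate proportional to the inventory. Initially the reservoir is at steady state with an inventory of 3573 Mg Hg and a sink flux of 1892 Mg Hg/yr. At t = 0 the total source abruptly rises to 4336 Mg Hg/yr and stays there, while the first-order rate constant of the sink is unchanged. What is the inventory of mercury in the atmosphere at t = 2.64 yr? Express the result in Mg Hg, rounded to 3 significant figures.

7050 Mg Hg

Residence time τ = M₀/F₀ = 1.888 yr. The eventual steady state is M_∞ = M₀·(F₁/F₀) = 3573 × 4336/1892 = 8188.4 Mg Hg.
The anomaly ΔM(t) = M(t) − M_∞ decays as ΔM₀·e^(−t/τ) with ΔM₀ = 3573 − 8188.4 = −4615 Mg Hg.
At t = 2.64 yr, e^(−t/τ) = e^(−1.398) = 0.2471, so ΔM = −1140 Mg Hg and M = 8188.4 − 1140 = 7048.0 Mg Hg.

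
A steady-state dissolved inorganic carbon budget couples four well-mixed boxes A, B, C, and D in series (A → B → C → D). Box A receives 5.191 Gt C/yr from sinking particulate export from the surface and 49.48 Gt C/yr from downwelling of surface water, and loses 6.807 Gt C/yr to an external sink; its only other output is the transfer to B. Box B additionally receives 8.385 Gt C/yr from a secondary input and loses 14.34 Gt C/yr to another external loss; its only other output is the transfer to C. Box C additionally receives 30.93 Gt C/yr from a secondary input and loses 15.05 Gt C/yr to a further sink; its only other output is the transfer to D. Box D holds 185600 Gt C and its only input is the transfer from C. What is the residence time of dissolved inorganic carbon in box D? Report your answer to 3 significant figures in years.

3210 yr

Box A: F(A→B) = (5.191 + 49.48) − 6.807 = 47.864 Gt C/yr.
Box B: F(B→C) = (47.864 + 8.385) − 14.34 = 41.909 Gt C/yr.
Box C: F(C→D) = (41.909 + 30.93) − 15.05 = 57.789 Gt C/yr.
Box D throughput = its input = 57.789 Gt C/yr; τ = 185600 / 57.789 = 3212 yr.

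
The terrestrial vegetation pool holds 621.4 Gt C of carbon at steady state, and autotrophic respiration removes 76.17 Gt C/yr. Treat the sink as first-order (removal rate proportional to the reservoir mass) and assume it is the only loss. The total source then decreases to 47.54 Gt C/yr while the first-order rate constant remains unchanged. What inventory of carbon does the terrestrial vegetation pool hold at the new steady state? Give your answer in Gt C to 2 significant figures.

Rate constant k = F/M = 76.17 / 621.4 = 0.1226 yr⁻¹.
At the new steady state, source = k·M_new ⇒ M_new = 47.54 / 0.1226 = 387.8 Gt C.
(Equivalently M_new = M × F_new/F_old = 621.4 × 47.54/76.17.)

390 Gt C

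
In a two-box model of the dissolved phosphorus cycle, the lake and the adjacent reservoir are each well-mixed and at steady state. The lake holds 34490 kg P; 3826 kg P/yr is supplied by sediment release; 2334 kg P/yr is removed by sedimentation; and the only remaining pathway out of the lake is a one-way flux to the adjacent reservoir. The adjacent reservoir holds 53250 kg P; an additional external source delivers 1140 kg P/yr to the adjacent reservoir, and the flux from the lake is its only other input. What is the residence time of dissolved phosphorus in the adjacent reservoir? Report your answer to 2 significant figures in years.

Balance the lake: ΣF_in = 3826.0 kg P/yr.
Flux to the adjacent reservoir = ΣF_in − (2334) = 1492.0 kg P/yr.
Total input to the adjacent reservoir = 1492.0 + 1140 = 2632.0 kg P/yr; at steady state this equals its total output.
τ = M / F = 53250 / 2632.0 = 20.23 yr.

20 yr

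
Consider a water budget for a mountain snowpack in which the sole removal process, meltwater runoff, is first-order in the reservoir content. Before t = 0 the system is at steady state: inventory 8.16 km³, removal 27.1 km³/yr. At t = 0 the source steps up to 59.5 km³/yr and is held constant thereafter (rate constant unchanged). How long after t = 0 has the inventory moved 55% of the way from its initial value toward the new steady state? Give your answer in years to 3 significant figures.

0.240 yr

τ = M₀/F₀ = 8.16/27.1 = 0.3011 yr.
The remaining gap fraction is e^(−t/τ); 55% covered ⇒ e^(−t/τ) = 0.450.
t = −τ ln(0.450) = 0.3011 × 0.7985 = 0.2404 yr.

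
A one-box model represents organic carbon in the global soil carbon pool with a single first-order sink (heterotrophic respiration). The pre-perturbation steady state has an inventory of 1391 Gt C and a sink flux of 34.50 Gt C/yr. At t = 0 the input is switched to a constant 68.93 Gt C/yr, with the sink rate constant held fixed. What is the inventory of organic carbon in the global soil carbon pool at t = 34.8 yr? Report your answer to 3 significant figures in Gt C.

2190 Gt C

τ = M₀/F₀ = 1391/34.50 = 40.32 yr; rate constant k = 1/τ.
New steady state M_∞ = F₁/k = F₁·τ = 68.93 × 40.32 = 2779.2 Gt C.
M(t) = M_∞ + (M₀ − M_∞)·e^(−t/τ); t/τ = 34.8/40.32 = 0.8631, so e^(−t/τ) = 0.4218.
M(t) = 2779.2 − 1388 × 0.4218 = 2193.6 Gt C.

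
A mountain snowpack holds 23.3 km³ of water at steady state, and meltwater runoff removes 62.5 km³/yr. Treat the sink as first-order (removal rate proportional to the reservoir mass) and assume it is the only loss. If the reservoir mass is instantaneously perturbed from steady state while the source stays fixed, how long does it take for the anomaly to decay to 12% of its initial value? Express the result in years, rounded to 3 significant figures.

For a linear reservoir the anomaly decays as exp(−t/τ) with τ = M/F = 23.3/62.5 = 0.3728 yr.
exp(−t/τ) = 0.12 ⇒ t = −τ ln(0.12) = 0.3728 × 2.120 = 0.7904 yr.

0.790 yr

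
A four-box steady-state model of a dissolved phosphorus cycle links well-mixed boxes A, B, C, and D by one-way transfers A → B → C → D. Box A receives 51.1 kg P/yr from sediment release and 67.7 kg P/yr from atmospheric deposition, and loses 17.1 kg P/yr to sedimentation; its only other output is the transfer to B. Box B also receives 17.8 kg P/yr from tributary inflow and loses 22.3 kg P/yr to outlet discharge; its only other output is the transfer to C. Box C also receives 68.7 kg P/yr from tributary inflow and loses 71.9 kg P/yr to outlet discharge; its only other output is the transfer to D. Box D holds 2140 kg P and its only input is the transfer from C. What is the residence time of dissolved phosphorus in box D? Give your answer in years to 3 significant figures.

Box A: F(A→B) = (51.1 + 67.7) − 17.1 = 101.70 kg P/yr.
Box B: F(B→C) = (101.70 + 17.8) − 22.3 = 97.200 kg P/yr.
Box C: F(C→D) = (97.200 + 68.7) − 71.9 = 94.000 kg P/yr.
Box D throughput = its input = 94.000 kg P/yr; τ = 2140 / 94.000 = 22.77 yr.

22.8 yr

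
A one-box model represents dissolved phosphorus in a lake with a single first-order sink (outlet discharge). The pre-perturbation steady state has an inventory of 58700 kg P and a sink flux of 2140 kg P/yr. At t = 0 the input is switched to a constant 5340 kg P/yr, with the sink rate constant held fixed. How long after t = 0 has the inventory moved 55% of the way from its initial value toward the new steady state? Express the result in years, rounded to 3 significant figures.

τ = M₀/F₀ = 58700/2140 = 27.43 yr.
The remaining gap fraction is e^(−t/τ); 55% covered ⇒ e^(−t/τ) = 0.450.
t = −τ ln(0.450) = 27.43 × 0.7985 = 21.90 yr.

21.9 yr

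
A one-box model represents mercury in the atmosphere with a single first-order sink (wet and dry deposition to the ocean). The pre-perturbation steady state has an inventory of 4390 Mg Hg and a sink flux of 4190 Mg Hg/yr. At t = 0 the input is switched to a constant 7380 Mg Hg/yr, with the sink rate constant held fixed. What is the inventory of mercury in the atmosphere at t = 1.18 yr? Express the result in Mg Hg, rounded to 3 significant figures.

6650 Mg Hg

τ = M₀/F₀ = 4390/4190 = 1.048 yr; rate constant k = 1/τ.
New steady state M_∞ = F₁/k = F₁·τ = 7380 × 1.048 = 7732.3 Mg Hg.
M(t) = M_∞ + (M₀ − M_∞)·e^(−t/τ); t/τ = 1.18/1.048 = 1.126, so e^(−t/τ) = 0.3242.
M(t) = 7732.3 − 3342 × 0.3242 = 6648.5 Mg Hg.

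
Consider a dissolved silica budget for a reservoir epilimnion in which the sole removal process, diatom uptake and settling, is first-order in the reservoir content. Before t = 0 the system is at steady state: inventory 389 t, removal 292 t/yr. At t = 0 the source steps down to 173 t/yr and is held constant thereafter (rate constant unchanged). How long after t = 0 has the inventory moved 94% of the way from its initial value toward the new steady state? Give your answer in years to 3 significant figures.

τ = M₀/F₀ = 389/292 = 1.332 yr.
The remaining gap fraction is e^(−t/τ); 94% covered ⇒ e^(−t/τ) = 0.0600.
t = −τ ln(0.0600) = 1.332 × 2.813 = 3.748 yr.

3.75 yr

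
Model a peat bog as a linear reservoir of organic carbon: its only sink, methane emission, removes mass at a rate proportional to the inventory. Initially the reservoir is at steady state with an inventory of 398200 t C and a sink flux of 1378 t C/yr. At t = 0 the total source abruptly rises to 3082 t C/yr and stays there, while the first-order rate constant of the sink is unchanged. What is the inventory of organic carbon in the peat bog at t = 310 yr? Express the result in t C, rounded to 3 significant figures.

722000 t C

Residence time τ = M₀/F₀ = 289.0 yr. The eventual steady state is M_∞ = M₀·(F₁/F₀) = 398200 × 3082/1378 = 890600 t C.
The anomaly ΔM(t) = M(t) − M_∞ decays as ΔM₀·e^(−t/τ) with ΔM₀ = 398200 − 890600 = −492400 t C.
At t = 310 yr, e^(−t/τ) = e^(−1.073) = 0.3421, so ΔM = −168400 t C and M = 890600 − 168400 = 722170 t C.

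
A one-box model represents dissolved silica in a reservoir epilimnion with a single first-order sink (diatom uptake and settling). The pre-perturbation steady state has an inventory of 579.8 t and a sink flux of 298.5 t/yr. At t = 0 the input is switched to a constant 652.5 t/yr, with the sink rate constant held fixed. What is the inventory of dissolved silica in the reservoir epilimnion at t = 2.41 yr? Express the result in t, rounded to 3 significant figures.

1070 t

Residence time τ = M₀/F₀ = 1.942 yr. The eventual steady state is M_∞ = M₀·(F₁/F₀) = 579.8 × 652.5/298.5 = 1267.4 t.
The anomaly ΔM(t) = M(t) − M_∞ decays as ΔM₀·e^(−t/τ) with ΔM₀ = 579.8 − 1267.4 = −687.6 t.
At t = 2.41 yr, e^(−t/τ) = e^(−1.241) = 0.2892, so ΔM = −198.8 t and M = 1267.4 − 198.8 = 1068.6 t.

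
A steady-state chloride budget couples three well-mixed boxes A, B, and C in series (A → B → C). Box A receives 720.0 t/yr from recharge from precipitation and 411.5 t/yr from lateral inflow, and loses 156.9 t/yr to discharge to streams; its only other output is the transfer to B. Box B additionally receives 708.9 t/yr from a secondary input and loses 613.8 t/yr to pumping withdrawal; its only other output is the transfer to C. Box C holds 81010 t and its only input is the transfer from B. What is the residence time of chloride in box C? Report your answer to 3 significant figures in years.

Box A: F(A→B) = (720.0 + 411.5) − 156.9 = 974.60 t/yr.
Box B: F(B→C) = (974.60 + 708.9) − 613.8 = 1069.7 t/yr.
Box C throughput = its input = 1069.7 t/yr; τ = 81010 / 1069.7 = 75.73 yr.

75.7 yr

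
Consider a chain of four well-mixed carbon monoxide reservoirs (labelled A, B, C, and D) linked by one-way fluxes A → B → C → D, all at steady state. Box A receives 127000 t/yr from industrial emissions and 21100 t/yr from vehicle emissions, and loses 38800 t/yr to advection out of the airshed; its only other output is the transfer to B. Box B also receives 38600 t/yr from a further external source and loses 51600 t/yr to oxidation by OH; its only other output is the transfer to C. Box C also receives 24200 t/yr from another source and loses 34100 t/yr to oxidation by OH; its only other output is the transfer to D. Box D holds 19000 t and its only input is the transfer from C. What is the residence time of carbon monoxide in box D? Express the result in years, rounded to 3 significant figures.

0.220 yr

Box A: F(A→B) = (127000 + 21100) − 38800 = 109300 t/yr.
Box B: F(B→C) = (109300 + 38600) − 51600 = 96300 t/yr.
Box C: F(C→D) = (96300 + 24200) − 34100 = 86400 t/yr.
Box D throughput = its input = 86400 t/yr; τ = 19000 / 86400 = 0.2199 yr.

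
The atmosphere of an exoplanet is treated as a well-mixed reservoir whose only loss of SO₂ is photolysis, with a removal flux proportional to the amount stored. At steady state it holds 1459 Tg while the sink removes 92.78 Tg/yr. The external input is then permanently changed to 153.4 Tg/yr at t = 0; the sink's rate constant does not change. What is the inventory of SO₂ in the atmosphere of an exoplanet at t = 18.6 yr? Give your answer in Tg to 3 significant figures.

2120 Tg

Residence time τ = M₀/F₀ = 15.73 yr. The eventual steady state is M_∞ = M₀·(F₁/F₀) = 1459 × 153.4/92.78 = 2412.3 Tg.
The anomaly ΔM(t) = M(t) − M_∞ decays as ΔM₀·e^(−t/τ) with ΔM₀ = 1459 − 2412.3 = −953.3 Tg.
At t = 18.6 yr, e^(−t/τ) = e^(−1.183) = 0.3064, so ΔM = −292.1 Tg and M = 2412.3 − 292.1 = 2120.2 Tg.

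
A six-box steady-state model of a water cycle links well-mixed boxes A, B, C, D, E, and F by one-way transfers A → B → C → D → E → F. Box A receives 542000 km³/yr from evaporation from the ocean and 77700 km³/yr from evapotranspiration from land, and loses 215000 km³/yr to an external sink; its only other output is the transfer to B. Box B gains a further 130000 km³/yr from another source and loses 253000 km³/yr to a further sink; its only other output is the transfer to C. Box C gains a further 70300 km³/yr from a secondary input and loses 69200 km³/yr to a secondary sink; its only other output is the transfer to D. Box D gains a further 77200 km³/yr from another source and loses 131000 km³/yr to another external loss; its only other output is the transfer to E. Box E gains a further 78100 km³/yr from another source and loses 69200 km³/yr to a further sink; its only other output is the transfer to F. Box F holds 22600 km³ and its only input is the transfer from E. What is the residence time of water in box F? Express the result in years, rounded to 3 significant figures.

Box A: F(A→B) = (542000 + 77700) − 215000 = 404700 km³/yr.
Box B: F(B→C) = (404700 + 130000) − 253000 = 281700 km³/yr.
Box C: F(C→D) = (281700 + 70300) − 69200 = 282800 km³/yr.
Box D: F(D→E) = (282800 + 77200) − 131000 = 229000 km³/yr.
Box E: F(E→F) = (229000 + 78100) − 69200 = 237900 km³/yr.
Box F throughput = its input = 237900 km³/yr; τ = 22600 / 237900 = 0.09500 yr.

0.0950 yr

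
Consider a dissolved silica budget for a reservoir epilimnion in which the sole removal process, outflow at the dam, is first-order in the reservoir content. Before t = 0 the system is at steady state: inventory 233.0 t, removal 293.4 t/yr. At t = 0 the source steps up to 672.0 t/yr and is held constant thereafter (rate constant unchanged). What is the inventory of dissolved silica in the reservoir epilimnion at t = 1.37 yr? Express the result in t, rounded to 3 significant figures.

τ = M₀/F₀ = 233.0/293.4 = 0.7941 yr; rate constant k = 1/τ.
New steady state M_∞ = F₁/k = F₁·τ = 672.0 × 0.7941 = 533.66 t.
M(t) = M_∞ + (M₀ − M_∞)·e^(−t/τ); t/τ = 1.37/0.7941 = 1.725, so e^(−t/τ) = 0.1781.
M(t) = 533.66 − 300.7 × 0.1781 = 480.10 t.

480 t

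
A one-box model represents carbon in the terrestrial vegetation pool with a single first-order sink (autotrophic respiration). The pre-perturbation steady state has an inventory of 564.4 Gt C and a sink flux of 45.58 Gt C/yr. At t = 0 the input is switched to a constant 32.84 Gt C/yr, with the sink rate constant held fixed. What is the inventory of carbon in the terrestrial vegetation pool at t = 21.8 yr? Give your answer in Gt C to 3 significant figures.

434 Gt C

The sink rate constant is k = F₀/M₀ = 45.58/564.4 = 0.08076 yr⁻¹.
Solving dM/dt = F₁ − kM with M(0) = M₀ gives M(t) = F₁/k + (M₀ − F₁/k)·e^(−kt).
F₁/k = 32.84/0.08076 = 406.65 Gt C; kt = 0.08076 × 21.8 = 1.761, e^(−kt) = 0.1720.
M(21.8) = 406.65 + (564.4 − 406.65) × 0.1720 = 406.65 + 27.13 = 433.77 Gt C.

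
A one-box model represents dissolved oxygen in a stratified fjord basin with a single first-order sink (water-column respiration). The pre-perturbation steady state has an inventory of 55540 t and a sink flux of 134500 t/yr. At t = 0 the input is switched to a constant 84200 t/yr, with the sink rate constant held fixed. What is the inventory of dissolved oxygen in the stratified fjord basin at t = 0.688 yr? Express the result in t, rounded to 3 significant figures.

38700 t

τ = M₀/F₀ = 55540/134500 = 0.4129 yr; rate constant k = 1/τ.
New steady state M_∞ = F₁/k = F₁·τ = 84200 × 0.4129 = 34769 t.
M(t) = M_∞ + (M₀ − M_∞)·e^(−t/τ); t/τ = 0.688/0.4129 = 1.666, so e^(−t/τ) = 0.1890.
M(t) = 34769 + 20770 × 0.1890 = 38695 t.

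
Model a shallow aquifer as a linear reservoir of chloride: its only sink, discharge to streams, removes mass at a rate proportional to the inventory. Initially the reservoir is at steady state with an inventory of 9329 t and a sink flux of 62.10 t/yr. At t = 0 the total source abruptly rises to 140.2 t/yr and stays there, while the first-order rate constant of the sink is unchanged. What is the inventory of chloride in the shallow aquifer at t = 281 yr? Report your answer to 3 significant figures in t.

19300 t

τ = M₀/F₀ = 9329/62.10 = 150.2 yr; rate constant k = 1/τ.
New steady state M_∞ = F₁/k = F₁·τ = 140.2 × 150.2 = 21062 t.
M(t) = M_∞ + (M₀ − M_∞)·e^(−t/τ); t/τ = 281/150.2 = 1.871, so e^(−t/τ) = 0.1540.
M(t) = 21062 − 11730 × 0.1540 = 19254 t.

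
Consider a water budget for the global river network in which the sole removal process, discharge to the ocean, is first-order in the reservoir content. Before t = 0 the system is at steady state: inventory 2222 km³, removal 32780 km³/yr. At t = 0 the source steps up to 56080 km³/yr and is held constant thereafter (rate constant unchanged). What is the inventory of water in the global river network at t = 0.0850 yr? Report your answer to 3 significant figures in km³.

τ = M₀/F₀ = 2222/32780 = 0.06779 yr; rate constant k = 1/τ.
New steady state M_∞ = F₁/k = F₁·τ = 56080 × 0.06779 = 3801.4 km³.
M(t) = M_∞ + (M₀ − M_∞)·e^(−t/τ); t/τ = 0.0850/0.06779 = 1.254, so e^(−t/τ) = 0.2854.
M(t) = 3801.4 − 1579 × 0.2854 = 3350.7 km³.

3350 km³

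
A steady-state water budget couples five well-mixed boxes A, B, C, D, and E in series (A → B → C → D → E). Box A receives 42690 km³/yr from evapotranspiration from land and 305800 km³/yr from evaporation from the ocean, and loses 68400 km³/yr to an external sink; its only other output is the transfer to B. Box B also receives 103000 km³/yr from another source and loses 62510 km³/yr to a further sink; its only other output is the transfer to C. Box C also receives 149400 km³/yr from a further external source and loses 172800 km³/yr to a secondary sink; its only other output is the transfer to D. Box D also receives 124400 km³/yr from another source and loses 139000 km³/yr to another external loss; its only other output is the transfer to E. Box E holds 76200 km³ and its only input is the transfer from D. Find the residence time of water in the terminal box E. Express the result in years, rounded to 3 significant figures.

0.270 yr

Box A: F(A→B) = (42690 + 305800) − 68400 = 280090 km³/yr.
Box B: F(B→C) = (280090 + 103000) − 62510 = 320580 km³/yr.
Box C: F(C→D) = (320580 + 149400) − 172800 = 297180 km³/yr.
Box D: F(D→E) = (297180 + 124400) − 139000 = 282580 km³/yr.
Box E throughput = its input = 282580 km³/yr; τ = 76200 / 282580 = 0.2697 yr.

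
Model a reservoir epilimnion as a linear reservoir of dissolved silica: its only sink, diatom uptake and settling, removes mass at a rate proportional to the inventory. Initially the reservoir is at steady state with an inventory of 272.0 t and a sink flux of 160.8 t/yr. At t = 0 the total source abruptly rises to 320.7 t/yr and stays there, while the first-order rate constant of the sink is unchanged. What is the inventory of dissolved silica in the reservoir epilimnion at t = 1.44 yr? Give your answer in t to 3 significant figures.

427 t

τ = M₀/F₀ = 272.0/160.8 = 1.692 yr; rate constant k = 1/τ.
New steady state M_∞ = F₁/k = F₁·τ = 320.7 × 1.692 = 542.48 t.
M(t) = M_∞ + (M₀ − M_∞)·e^(−t/τ); t/τ = 1.44/1.692 = 0.8513, so e^(−t/τ) = 0.4269.
M(t) = 542.48 − 270.5 × 0.4269 = 427.02 t.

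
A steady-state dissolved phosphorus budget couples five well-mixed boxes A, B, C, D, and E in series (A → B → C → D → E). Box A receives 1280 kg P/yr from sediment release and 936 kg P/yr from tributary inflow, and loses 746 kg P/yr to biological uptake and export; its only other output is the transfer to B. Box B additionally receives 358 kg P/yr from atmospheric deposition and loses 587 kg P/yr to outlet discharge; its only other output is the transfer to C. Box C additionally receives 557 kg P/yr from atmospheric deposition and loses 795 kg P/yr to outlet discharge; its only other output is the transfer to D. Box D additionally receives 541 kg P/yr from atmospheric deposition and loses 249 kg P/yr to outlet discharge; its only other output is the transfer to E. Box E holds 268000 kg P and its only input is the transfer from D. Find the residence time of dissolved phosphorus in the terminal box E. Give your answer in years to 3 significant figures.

Box A: F(A→B) = (1280 + 936) − 746 = 1470.0 kg P/yr.
Box B: F(B→C) = (1470.0 + 358) − 587 = 1241.0 kg P/yr.
Box C: F(C→D) = (1241.0 + 557) − 795 = 1003.0 kg P/yr.
Box D: F(D→E) = (1003.0 + 541) − 249 = 1295.0 kg P/yr.
Box E throughput = its input = 1295.0 kg P/yr; τ = 268000 / 1295.0 = 206.9 yr.

207 yr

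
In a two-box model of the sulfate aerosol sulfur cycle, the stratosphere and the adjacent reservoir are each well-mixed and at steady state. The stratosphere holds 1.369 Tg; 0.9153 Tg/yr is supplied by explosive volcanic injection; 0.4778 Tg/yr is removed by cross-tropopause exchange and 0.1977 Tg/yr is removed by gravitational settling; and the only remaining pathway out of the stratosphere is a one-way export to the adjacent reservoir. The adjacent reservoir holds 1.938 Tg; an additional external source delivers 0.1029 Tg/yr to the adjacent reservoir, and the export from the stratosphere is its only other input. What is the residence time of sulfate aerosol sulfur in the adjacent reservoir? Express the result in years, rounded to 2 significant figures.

Balance the stratosphere: ΣF_in = 0.91530 Tg/yr.
Export to the adjacent reservoir = ΣF_in − (0.4778 + 0.1977) = 0.23980 Tg/yr.
Total input to the adjacent reservoir = 0.23980 + 0.1029 = 0.34270 Tg/yr; at steady state this equals its total output.
τ = M / F = 1.938 / 0.34270 = 5.655 yr.

5.7 yr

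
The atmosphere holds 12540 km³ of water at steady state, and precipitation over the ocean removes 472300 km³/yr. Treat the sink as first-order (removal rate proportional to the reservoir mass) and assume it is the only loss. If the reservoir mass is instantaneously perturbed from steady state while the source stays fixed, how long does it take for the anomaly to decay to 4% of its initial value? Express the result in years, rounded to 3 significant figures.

0.0855 yr

For a linear reservoir the anomaly decays as exp(−t/τ) with τ = M/F = 12540/472300 = 0.02655 yr.
exp(−t/τ) = 0.04 ⇒ t = −τ ln(0.04) = 0.02655 × 3.219 = 0.08546 yr.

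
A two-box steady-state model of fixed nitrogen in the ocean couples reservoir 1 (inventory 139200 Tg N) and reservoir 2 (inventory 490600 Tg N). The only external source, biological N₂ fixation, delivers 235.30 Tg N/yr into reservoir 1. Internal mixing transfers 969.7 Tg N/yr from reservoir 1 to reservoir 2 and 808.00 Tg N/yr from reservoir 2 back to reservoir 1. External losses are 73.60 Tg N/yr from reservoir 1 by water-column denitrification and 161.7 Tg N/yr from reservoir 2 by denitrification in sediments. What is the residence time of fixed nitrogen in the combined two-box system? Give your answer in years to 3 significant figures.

Treat the two boxes together as one reservoir: the mixing fluxes between them are internal recycling, so τ = ΣM / Σ(external losses).
M_total = 139200 + 490600 = 629800 Tg N.
ΣF_external_out = 73.60 + 161.7 = 235.30 Tg N/yr.
τ = M_total / ΣF_ext = 629800 / 235.30 = 2677 yr.

2680 yr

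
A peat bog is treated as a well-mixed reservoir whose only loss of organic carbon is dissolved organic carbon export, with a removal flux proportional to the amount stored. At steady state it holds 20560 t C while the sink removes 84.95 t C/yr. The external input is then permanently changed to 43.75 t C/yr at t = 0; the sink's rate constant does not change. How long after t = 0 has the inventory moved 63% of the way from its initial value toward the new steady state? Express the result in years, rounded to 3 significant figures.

241 yr

τ = M₀/F₀ = 20560/84.95 = 242.0 yr.
The remaining gap fraction is e^(−t/τ); 63% covered ⇒ e^(−t/τ) = 0.370.
t = −τ ln(0.370) = 242.0 × 0.9943 = 240.6 yr.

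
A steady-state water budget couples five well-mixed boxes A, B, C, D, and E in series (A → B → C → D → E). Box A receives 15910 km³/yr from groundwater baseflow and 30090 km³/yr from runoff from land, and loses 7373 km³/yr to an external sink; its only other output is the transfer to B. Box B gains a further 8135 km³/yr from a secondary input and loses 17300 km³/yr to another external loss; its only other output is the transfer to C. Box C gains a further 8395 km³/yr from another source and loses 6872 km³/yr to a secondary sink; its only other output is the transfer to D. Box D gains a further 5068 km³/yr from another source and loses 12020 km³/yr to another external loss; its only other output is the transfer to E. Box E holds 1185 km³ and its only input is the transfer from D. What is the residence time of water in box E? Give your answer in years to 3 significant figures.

Box A: F(A→B) = (15910 + 30090) − 7373 = 38627 km³/yr.
Box B: F(B→C) = (38627 + 8135) − 17300 = 29462 km³/yr.
Box C: F(C→D) = (29462 + 8395) − 6872 = 30985 km³/yr.
Box D: F(D→E) = (30985 + 5068) − 12020 = 24033 km³/yr.
Box E throughput = its input = 24033 km³/yr; τ = 1185 / 24033 = 0.04931 yr.

0.0493 yr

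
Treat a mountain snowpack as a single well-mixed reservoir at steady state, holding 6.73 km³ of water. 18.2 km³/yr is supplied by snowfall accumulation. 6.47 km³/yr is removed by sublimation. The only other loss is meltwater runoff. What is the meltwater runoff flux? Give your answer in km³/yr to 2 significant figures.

At steady state ΣF_in = ΣF_out.
ΣF_in = 18.200 km³/yr.
Meltwater runoff flux = ΣF_in − (6.47) = 18.200 − 6.470 = 11.73 km³/yr.

12 km³/yr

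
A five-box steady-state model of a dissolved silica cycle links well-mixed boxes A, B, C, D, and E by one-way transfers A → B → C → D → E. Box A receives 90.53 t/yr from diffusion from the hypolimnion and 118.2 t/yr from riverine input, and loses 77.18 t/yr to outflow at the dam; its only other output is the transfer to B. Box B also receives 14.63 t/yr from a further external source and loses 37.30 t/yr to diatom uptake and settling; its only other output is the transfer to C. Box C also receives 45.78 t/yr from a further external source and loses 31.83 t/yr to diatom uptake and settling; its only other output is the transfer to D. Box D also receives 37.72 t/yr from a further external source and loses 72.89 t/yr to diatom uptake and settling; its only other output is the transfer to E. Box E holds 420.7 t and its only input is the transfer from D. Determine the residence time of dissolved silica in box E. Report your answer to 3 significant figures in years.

4.80 yr

Box A: F(A→B) = (90.53 + 118.2) − 77.18 = 131.55 t/yr.
Box B: F(B→C) = (131.55 + 14.63) − 37.30 = 108.88 t/yr.
Box C: F(C→D) = (108.88 + 45.78) − 31.83 = 122.83 t/yr.
Box D: F(D→E) = (122.83 + 37.72) − 72.89 = 87.660 t/yr.
Box E throughput = its input = 87.660 t/yr; τ = 420.7 / 87.660 = 4.799 yr.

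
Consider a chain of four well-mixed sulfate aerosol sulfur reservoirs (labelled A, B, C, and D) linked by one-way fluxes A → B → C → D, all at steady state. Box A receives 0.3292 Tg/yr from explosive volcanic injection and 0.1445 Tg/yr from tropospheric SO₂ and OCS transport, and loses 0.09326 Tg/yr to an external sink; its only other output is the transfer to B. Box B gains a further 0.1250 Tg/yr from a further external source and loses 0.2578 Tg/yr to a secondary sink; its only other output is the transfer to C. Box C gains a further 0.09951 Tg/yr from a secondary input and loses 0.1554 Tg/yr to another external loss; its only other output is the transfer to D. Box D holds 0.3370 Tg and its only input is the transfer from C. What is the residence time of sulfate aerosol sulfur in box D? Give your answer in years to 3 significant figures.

Box A: F(A→B) = (0.3292 + 0.1445) − 0.09326 = 0.38044 Tg/yr.
Box B: F(B→C) = (0.38044 + 0.1250) − 0.2578 = 0.24764 Tg/yr.
Box C: F(C→D) = (0.24764 + 0.09951) − 0.1554 = 0.19175 Tg/yr.
Box D throughput = its input = 0.19175 Tg/yr; τ = 0.3370 / 0.19175 = 1.757 yr.

1.76 yr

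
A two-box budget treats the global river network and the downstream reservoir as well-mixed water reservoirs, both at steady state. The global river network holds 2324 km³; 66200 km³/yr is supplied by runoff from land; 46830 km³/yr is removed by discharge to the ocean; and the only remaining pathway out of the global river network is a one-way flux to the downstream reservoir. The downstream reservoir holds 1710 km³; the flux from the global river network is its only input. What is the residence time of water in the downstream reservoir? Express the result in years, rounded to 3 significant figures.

Balance the global river network: ΣF_in = 66200 km³/yr.
Flux to the downstream reservoir = ΣF_in − (46830) = 19370 km³/yr.
At steady state the output of the downstream reservoir equals its input, 19370 km³/yr.
τ = M / F = 1710 / 19370 = 0.08828 yr.

0.0883 yr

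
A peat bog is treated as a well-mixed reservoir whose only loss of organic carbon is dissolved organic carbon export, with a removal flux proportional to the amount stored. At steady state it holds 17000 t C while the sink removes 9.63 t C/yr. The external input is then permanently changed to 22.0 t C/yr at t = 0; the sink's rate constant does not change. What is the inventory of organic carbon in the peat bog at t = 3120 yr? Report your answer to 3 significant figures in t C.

35100 t C

Residence time τ = M₀/F₀ = 1765 yr. The eventual steady state is M_∞ = M₀·(F₁/F₀) = 17000 × 22.0/9.63 = 38837 t C.
The anomaly ΔM(t) = M(t) − M_∞ decays as ΔM₀·e^(−t/τ) with ΔM₀ = 17000 − 38837 = −21840 t C.
At t = 3120 yr, e^(−t/τ) = e^(−1.767) = 0.1708, so ΔM = −3729 t C and M = 38837 − 3729 = 35108 t C.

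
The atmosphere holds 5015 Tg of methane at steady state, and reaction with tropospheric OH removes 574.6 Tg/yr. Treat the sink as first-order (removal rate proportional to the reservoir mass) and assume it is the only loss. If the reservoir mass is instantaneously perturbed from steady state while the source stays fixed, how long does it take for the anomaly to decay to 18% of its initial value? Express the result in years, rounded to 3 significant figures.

For a linear reservoir the anomaly decays as exp(−t/τ) with τ = M/F = 5015/574.6 = 8.728 yr.
exp(−t/τ) = 0.18 ⇒ t = −τ ln(0.18) = 8.728 × 1.715 = 14.97 yr.

15.0 yr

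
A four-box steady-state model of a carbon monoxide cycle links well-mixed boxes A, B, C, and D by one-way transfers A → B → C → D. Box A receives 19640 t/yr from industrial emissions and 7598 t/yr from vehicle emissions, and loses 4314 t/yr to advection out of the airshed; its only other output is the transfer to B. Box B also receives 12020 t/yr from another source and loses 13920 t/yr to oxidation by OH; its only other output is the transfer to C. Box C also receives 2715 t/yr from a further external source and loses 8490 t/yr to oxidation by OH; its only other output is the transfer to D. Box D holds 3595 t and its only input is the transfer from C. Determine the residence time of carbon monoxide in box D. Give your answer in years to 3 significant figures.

0.236 yr

Box A: F(A→B) = (19640 + 7598) − 4314 = 22924 t/yr.
Box B: F(B→C) = (22924 + 12020) − 13920 = 21024 t/yr.
Box C: F(C→D) = (21024 + 2715) − 8490 = 15249 t/yr.
Box D throughput = its input = 15249 t/yr; τ = 3595 / 15249 = 0.2358 yr.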